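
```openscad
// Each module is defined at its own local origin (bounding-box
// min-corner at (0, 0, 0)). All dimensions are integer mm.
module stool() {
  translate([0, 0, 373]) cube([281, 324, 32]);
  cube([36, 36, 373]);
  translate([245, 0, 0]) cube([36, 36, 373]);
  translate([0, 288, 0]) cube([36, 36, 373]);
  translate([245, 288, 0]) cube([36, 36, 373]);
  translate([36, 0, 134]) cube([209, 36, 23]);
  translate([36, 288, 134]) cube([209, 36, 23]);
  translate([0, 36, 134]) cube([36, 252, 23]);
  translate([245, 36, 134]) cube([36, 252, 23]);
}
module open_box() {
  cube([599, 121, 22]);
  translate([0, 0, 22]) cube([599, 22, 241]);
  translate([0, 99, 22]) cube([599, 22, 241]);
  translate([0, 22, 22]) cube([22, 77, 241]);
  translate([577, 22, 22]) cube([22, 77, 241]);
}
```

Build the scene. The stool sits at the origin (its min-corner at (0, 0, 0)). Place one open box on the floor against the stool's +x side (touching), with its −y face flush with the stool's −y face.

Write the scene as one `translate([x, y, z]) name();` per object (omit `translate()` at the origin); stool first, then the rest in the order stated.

stool();
translate([281, 0, 0]) open_box();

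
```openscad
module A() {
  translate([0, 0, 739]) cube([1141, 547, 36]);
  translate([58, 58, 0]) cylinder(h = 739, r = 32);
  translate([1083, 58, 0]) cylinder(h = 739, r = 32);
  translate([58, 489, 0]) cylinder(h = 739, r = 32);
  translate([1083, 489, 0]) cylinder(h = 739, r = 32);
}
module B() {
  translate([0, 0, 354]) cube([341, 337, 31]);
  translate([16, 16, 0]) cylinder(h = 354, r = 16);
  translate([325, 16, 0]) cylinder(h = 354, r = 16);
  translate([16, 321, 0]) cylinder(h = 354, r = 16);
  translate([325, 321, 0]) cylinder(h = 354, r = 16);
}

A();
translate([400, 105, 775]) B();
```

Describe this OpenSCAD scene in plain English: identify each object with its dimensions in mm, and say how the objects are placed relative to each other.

A is a table: top 1141 mm (x) × 547 mm (y), 36 mm thick, upper face at z = 775 mm, on four round legs of 64 mm diameter, each leg's bounding box inset 26 mm from the nearest pair of top edges, running from z = 0 to the bottom of the top.

B is a four-legged stool. The seat is 341×337 mm, 31 mm thick, top at z = 385 mm. It stands on four round legs, each 32 mm in diameter, from z = 0 to the seat underside, each leg's axis is inset half a diameter from the nearest pair of seat edges (so the leg's bounding box is flush with the corner).

The stool is on top of the table, centred.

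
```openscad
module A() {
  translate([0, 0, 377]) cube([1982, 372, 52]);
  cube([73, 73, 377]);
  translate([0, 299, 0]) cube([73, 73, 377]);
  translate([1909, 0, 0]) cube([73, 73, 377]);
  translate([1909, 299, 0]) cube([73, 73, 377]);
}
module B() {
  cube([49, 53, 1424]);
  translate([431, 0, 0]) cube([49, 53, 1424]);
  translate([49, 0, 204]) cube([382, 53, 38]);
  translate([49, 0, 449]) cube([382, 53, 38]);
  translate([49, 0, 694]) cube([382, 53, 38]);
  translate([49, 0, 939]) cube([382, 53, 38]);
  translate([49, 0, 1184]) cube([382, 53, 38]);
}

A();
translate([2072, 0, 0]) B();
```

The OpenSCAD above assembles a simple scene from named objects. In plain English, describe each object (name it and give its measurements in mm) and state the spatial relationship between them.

A is a bench: a 1982×372 mm seat slab, 52 mm thick, top at z = 429 mm, on four 73×73 mm square legs flush with the seat corners and standing on z = 0.

B is a straight ladder. Two 49×53 mm vertical rails, 1424 mm tall, stand 480 mm apart (outside-to-outside) with their front faces coplanar on the −y side. 5 rungs, each 53 mm deep and 38 mm tall, span between the inner faces of the rails, front faces flush with the rails. The lowest rung's underside is at z = 204 mm and rungs are spaced 245 mm apart (underside to underside).

The ladder is on the floor beside the bench on its +x side.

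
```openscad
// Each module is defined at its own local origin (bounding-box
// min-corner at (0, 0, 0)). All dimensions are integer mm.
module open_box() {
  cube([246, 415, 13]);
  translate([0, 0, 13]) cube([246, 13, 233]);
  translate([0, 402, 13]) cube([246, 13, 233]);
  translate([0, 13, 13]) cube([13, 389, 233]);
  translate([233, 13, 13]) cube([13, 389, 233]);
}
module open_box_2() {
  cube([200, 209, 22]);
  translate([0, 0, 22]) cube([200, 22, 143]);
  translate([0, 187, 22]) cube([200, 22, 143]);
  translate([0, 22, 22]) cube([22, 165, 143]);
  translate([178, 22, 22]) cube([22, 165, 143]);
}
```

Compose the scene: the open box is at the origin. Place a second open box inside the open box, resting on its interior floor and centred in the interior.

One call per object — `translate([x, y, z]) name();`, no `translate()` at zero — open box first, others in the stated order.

open_box();
translate([23, 103, 13]) open_box_2();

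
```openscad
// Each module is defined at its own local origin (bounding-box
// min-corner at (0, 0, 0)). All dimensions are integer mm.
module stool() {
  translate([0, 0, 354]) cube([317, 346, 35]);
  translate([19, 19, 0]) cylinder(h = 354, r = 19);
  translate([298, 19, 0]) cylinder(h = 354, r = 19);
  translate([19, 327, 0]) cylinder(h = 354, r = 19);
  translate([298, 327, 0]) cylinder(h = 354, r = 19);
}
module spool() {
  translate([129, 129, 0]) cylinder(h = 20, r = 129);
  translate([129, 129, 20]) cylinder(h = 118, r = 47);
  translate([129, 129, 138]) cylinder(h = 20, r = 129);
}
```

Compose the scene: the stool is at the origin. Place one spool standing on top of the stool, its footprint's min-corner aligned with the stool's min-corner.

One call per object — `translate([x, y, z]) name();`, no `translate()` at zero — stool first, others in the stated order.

stool();
translate([0, 0, 389]) spool();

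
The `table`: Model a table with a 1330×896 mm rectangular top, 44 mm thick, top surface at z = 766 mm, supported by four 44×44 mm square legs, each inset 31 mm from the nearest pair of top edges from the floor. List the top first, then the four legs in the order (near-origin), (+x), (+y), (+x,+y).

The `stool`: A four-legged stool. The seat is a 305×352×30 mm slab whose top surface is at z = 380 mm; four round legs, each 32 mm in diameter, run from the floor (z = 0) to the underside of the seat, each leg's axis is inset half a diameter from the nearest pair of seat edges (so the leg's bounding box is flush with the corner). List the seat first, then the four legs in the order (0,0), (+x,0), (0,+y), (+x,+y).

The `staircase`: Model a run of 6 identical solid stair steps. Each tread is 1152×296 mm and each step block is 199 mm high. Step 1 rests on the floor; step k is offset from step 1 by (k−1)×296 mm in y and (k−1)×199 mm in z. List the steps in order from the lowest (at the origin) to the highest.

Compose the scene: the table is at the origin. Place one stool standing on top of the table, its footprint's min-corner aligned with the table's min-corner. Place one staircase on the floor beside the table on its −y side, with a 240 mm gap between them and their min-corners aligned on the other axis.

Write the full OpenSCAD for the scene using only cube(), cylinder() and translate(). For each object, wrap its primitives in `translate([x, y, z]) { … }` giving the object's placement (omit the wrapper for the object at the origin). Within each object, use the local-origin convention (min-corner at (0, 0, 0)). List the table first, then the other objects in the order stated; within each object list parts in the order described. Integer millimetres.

translate([0, 0, 722]) cube([1330, 896, 44]);
translate([31, 31, 0]) cube([44, 44, 722]);
translate([1255, 31, 0]) cube([44, 44, 722]);
translate([31, 821, 0]) cube([44, 44, 722]);
translate([1255, 821, 0]) cube([44, 44, 722]);
translate([0, 0, 766]) {
  translate([0, 0, 350]) cube([305, 352, 30]);
  translate([16, 16, 0]) cylinder(h = 350, r = 16);
  translate([289, 16, 0]) cylinder(h = 350, r = 16);
  translate([16, 336, 0]) cylinder(h = 350, r = 16);
  translate([289, 336, 0]) cylinder(h = 350, r = 16);
}
translate([0, -2016, 0]) {
  cube([1152, 296, 199]);
  translate([0, 296, 199]) cube([1152, 296, 199]);
  translate([0, 592, 398]) cube([1152, 296, 199]);
  translate([0, 888, 597]) cube([1152, 296, 199]);
  translate([0, 1184, 796]) cube([1152, 296, 199]);
  translate([0, 1480, 995]) cube([1152, 296, 199]);
}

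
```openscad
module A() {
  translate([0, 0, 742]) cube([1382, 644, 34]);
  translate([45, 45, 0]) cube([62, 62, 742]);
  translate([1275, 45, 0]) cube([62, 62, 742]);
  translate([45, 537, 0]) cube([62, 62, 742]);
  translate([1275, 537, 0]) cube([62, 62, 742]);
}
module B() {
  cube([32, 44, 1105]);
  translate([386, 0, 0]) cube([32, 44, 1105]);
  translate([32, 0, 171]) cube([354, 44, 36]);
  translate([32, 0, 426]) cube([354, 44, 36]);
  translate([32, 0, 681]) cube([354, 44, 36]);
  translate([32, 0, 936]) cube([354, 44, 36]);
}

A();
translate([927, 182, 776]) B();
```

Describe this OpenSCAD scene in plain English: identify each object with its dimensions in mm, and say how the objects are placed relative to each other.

A is a table: top 1382 mm (x) × 644 mm (y), 34 mm thick, upper face at z = 776 mm, on four 62×62 mm square legs, each inset 45 mm from the nearest pair of top edges, running from z = 0 to the bottom of the top.

B is a wooden ladder with two side rails of 32×44 mm section and 1105 mm height, set 418 mm apart overall. Between them run 4 rectangular rungs (44 mm deep, 36 mm thick), front faces flush with the rails' −y face. The bottom of the first rung is 171 mm above the floor and each subsequent rung is 255 mm higher than the one below.

The ladder is on top of the table.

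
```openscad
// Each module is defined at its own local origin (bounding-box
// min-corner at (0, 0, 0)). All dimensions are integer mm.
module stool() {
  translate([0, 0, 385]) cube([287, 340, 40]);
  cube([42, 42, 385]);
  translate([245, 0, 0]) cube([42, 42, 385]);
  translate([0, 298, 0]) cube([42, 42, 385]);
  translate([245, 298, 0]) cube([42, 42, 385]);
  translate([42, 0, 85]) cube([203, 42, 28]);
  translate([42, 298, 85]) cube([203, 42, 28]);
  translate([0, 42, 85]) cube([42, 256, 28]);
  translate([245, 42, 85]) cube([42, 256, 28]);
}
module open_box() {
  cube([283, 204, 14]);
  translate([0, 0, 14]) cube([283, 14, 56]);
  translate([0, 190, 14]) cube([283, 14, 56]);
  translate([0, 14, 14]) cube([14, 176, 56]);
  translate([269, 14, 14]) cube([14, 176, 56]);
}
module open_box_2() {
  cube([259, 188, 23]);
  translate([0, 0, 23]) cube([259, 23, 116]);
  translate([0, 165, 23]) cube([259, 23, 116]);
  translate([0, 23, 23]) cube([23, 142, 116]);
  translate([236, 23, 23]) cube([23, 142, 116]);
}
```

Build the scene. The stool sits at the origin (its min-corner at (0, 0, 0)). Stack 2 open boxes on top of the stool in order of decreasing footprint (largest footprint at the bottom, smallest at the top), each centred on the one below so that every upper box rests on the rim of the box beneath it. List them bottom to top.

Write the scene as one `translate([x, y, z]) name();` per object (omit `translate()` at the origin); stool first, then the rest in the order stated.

stool();
translate([2, 68, 425]) open_box();
translate([14, 76, 495]) open_box_2();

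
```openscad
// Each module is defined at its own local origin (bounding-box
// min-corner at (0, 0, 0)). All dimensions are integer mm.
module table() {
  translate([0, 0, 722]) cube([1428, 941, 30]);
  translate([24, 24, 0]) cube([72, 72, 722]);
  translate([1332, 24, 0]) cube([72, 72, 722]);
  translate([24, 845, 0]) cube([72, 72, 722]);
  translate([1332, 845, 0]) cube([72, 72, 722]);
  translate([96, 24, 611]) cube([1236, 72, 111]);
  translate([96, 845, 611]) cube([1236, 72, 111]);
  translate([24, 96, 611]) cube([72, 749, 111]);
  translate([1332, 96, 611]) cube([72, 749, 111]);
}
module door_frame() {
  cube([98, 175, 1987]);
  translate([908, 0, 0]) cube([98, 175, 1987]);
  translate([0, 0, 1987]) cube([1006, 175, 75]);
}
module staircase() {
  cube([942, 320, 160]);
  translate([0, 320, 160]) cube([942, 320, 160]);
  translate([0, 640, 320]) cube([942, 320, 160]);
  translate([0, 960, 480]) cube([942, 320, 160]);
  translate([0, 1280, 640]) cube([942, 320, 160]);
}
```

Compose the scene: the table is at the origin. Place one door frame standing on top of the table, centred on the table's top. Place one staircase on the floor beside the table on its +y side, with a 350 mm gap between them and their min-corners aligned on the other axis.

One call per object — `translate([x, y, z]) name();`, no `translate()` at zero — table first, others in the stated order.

table();
translate([211, 383, 752]) door_frame();
translate([0, 1291, 0]) staircase();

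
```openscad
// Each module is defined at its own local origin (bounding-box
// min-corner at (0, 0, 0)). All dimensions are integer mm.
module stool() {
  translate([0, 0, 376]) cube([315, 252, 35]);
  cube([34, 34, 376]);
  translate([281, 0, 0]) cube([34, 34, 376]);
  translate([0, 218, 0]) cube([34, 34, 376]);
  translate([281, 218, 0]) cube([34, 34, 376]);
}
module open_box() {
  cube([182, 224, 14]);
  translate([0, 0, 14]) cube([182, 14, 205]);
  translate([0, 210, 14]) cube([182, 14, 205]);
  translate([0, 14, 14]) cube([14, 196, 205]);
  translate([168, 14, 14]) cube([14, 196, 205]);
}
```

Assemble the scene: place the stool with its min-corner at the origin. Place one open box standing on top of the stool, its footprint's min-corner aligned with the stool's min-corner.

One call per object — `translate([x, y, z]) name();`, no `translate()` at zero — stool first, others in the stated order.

stool();
translate([0, 0, 411]) open_box();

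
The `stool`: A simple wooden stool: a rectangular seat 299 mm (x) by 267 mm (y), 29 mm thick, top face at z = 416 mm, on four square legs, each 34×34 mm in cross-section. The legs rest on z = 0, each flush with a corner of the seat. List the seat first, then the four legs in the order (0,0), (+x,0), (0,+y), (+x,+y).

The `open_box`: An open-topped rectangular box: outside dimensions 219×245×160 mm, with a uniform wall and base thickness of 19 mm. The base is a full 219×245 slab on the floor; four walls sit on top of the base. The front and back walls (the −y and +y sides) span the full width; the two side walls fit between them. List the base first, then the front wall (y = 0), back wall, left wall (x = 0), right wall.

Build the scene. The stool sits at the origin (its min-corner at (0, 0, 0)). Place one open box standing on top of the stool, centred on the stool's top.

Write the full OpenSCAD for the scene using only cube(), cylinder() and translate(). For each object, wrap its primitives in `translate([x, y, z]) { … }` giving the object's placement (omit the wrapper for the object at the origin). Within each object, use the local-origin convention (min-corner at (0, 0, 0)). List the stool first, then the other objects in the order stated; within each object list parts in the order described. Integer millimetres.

translate([0, 0, 387]) cube([299, 267, 29]);
cube([34, 34, 387]);
translate([265, 0, 0]) cube([34, 34, 387]);
translate([0, 233, 0]) cube([34, 34, 387]);
translate([265, 233, 0]) cube([34, 34, 387]);
translate([40, 11, 416]) {
  cube([219, 245, 19]);
  translate([0, 0, 19]) cube([219, 19, 141]);
  translate([0, 226, 19]) cube([219, 19, 141]);
  translate([0, 19, 19]) cube([19, 207, 141]);
  translate([200, 19, 19]) cube([19, 207, 141]);
}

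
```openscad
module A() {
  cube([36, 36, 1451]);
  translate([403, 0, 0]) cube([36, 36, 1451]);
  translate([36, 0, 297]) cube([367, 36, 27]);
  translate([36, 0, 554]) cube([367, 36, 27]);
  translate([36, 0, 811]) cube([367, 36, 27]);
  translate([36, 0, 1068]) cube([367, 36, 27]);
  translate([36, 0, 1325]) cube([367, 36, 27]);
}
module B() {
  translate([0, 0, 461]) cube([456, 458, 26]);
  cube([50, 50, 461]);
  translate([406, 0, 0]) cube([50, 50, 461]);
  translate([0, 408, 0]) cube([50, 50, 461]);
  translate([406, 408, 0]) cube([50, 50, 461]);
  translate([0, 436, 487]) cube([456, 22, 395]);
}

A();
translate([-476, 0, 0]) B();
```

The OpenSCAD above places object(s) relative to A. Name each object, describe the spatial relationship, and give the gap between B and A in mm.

A is a ladder. B is a chair. The chair is on the floor beside the ladder on its −x side. The gap between the chair and the ladder is 20 mm.

The chair's nearest face is 20 mm from the ladder's −x face.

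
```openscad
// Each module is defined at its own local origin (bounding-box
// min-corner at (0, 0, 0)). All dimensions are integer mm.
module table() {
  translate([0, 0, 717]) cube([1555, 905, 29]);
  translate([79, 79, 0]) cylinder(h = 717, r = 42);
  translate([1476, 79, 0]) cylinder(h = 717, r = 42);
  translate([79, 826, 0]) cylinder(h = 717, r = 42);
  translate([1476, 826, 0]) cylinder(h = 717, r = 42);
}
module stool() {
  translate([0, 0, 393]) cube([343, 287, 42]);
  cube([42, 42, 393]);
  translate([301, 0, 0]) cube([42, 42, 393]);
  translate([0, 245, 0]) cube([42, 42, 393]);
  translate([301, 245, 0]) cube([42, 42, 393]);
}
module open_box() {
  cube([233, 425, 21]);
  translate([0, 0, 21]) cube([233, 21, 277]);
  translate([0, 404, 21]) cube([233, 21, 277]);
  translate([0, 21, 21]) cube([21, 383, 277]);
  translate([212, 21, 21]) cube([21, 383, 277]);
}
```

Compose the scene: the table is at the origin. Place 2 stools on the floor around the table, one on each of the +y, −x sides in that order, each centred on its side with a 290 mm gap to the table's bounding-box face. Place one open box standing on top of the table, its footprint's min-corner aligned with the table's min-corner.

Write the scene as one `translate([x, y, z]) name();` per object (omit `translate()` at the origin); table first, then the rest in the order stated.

table();
translate([606, 1195, 0]) stool();
translate([-633, 309, 0]) stool();
translate([0, 0, 746]) open_box();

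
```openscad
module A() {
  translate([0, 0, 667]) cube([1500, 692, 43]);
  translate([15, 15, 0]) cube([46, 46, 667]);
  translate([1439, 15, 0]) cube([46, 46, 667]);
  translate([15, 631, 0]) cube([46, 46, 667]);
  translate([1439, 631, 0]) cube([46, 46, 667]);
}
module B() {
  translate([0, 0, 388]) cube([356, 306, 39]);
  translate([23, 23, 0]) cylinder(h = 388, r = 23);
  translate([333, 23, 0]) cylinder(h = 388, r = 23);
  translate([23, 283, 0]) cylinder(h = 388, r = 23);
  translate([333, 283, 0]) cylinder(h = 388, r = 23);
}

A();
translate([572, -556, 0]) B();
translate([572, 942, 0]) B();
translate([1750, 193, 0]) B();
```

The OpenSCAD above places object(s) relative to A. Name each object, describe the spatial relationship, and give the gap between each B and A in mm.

Each stool's nearest face is 250 mm from the table's bounding box.

A is a table. B is a stool. Three stools sit around the table at the −y, +y, +x sides. The gap between each stool and the table is 250 mm.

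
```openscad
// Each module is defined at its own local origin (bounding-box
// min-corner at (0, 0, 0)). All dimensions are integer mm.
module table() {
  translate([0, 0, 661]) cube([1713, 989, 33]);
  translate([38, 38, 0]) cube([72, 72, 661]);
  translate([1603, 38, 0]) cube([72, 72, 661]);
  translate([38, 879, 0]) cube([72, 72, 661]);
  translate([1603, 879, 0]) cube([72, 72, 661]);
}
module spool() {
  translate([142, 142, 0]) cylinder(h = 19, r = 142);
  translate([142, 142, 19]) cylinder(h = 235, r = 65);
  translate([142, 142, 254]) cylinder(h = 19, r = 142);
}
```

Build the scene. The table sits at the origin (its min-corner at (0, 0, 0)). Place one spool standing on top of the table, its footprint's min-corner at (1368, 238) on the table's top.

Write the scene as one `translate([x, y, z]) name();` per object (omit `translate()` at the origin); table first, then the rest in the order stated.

table();
translate([1368, 238, 694]) spool();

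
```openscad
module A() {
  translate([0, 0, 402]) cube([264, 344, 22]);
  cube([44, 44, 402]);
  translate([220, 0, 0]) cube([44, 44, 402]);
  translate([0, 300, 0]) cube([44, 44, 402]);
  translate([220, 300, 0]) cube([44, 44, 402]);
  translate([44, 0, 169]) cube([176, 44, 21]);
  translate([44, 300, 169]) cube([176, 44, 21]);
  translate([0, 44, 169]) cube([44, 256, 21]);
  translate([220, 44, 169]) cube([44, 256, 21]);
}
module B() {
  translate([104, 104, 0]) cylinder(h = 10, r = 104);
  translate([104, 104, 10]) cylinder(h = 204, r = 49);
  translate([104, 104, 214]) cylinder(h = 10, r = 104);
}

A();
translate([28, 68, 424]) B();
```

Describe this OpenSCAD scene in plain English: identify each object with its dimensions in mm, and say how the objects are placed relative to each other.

A is a four-legged stool. The seat is a 264×344×22 mm slab whose top surface is at z = 424 mm; four square legs, each 44×44 mm in cross-section, run from the floor (z = 0) to the underside of the seat, each flush with a corner of the seat. Four stretchers, 44 mm wide and 21 mm tall, connect adjacent legs with their undersides at z = 169 mm, each running between the inner faces of the legs it joins and aligned with the legs' outer faces on the other axis.

B is a spool: two coaxial disc flanges of radius 104 mm and thickness 10 mm, joined by a core cylinder of radius 49 mm and height 204 mm. The lower flange rests on z = 0 and the three cylinders share a vertical axis.

The spool is on top of the stool, centred.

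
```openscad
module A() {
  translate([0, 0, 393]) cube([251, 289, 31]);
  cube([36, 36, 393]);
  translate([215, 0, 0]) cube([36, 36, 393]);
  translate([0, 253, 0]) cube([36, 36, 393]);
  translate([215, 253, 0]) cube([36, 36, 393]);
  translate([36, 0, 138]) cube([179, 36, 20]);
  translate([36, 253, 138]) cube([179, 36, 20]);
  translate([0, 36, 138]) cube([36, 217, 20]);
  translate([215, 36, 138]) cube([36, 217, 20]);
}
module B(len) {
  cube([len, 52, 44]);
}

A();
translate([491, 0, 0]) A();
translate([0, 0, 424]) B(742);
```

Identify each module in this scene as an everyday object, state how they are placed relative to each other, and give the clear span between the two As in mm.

Second stool starts at x = 491; first ends at x = 251; clear span = 491 − 251 = 240 mm.

A is a stool. B is a beam. A beam spans the tops of two stools. The clear span between the two stools is 240 mm.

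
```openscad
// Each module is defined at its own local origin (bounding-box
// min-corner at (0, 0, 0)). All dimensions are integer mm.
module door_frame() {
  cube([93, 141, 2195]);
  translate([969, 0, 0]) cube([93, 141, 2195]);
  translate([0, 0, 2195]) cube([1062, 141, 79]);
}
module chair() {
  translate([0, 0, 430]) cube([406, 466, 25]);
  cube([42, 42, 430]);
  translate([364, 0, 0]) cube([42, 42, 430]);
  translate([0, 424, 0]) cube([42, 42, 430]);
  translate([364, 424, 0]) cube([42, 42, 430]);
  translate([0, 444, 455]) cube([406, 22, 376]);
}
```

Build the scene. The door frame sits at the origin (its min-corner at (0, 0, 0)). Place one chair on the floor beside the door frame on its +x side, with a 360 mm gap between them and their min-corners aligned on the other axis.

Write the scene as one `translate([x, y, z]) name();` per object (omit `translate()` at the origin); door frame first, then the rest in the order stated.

door_frame();
translate([1422, 0, 0]) chair();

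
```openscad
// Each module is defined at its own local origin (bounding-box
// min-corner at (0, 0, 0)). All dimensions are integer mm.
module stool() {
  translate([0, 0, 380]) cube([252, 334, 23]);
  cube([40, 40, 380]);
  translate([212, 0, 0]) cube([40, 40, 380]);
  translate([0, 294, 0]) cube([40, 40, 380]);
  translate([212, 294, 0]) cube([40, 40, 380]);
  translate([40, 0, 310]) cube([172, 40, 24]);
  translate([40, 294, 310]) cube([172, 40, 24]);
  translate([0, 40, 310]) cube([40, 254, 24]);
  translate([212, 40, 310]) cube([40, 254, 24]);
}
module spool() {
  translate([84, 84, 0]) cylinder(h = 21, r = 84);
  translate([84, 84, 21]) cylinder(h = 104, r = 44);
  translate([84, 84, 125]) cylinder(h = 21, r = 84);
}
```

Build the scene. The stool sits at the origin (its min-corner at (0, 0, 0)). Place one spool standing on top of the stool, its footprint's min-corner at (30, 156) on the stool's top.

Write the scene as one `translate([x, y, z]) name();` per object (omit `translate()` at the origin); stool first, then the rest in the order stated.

stool();
translate([30, 156, 403]) spool();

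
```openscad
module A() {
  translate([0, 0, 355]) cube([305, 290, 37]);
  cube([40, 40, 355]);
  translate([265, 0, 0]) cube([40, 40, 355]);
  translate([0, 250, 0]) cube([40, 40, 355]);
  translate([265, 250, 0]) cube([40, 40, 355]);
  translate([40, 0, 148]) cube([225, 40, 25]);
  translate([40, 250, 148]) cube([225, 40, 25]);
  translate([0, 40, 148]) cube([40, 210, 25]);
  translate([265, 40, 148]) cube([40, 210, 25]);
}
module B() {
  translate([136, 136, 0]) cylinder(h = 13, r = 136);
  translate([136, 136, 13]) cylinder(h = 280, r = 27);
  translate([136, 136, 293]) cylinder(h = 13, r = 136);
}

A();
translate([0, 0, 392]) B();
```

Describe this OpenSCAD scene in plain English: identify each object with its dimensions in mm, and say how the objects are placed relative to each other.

A is a four-legged stool. The seat is a 305×290×37 mm slab whose top surface is at z = 392 mm; four square legs, each 40×40 mm in cross-section, run from the floor (z = 0) to the underside of the seat, each flush with a corner of the seat. Four stretchers, 40 mm wide and 25 mm tall, connect adjacent legs with their undersides at z = 148 mm, each running between the inner faces of the legs it joins and aligned with the legs' outer faces on the other axis.

B is a spool: two coaxial disc flanges of radius 136 mm and thickness 13 mm, joined by a core cylinder of radius 27 mm and height 280 mm. The lower flange rests on z = 0 and the three cylinders share a vertical axis.

The spool is on top of the stool.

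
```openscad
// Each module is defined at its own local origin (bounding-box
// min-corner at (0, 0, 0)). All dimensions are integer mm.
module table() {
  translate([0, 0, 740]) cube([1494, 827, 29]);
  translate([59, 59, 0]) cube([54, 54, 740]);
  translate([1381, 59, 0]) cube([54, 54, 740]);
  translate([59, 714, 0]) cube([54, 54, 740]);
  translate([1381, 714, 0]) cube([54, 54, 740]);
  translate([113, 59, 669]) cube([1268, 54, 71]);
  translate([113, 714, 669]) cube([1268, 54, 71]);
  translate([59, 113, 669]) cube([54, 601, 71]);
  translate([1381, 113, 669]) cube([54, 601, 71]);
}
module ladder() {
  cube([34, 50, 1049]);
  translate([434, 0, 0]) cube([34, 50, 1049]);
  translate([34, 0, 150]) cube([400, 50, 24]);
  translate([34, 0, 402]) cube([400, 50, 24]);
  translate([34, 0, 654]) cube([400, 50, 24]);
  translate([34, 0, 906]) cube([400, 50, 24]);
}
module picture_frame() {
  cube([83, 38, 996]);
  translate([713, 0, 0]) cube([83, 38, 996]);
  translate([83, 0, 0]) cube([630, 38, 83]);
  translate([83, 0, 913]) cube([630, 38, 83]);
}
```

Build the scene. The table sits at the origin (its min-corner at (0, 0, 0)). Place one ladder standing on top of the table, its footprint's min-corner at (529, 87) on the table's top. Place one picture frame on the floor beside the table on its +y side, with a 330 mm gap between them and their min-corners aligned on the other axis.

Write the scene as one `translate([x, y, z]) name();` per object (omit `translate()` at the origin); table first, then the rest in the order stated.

table();
translate([529, 87, 769]) ladder();
translate([0, 1157, 0]) picture_frame();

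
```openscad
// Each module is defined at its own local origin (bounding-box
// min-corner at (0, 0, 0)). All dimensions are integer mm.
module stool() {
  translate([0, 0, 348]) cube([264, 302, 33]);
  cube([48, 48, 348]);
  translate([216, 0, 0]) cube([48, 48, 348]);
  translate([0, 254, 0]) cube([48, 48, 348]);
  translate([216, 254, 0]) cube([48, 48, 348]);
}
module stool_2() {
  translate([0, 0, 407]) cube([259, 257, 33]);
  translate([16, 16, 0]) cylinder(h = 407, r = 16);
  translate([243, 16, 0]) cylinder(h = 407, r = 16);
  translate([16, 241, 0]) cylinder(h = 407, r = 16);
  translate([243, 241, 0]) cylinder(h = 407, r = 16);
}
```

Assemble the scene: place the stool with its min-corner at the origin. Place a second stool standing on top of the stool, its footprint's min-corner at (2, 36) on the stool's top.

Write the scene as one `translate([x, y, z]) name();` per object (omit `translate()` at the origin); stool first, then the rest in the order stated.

stool();
translate([2, 36, 381]) stool_2();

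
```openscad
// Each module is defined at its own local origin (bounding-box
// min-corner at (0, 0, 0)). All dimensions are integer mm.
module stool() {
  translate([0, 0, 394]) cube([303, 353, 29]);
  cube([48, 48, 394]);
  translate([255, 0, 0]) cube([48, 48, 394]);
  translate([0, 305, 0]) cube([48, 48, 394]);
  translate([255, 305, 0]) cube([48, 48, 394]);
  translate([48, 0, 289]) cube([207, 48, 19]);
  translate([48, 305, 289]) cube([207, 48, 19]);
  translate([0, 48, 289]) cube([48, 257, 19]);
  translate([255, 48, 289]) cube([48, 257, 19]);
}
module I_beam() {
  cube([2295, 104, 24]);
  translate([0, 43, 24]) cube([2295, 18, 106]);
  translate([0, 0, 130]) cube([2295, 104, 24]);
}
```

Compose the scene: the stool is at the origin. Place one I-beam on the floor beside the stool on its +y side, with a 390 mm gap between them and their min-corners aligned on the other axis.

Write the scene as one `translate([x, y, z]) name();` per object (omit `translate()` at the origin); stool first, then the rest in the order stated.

stool();
translate([0, 743, 0]) I_beam();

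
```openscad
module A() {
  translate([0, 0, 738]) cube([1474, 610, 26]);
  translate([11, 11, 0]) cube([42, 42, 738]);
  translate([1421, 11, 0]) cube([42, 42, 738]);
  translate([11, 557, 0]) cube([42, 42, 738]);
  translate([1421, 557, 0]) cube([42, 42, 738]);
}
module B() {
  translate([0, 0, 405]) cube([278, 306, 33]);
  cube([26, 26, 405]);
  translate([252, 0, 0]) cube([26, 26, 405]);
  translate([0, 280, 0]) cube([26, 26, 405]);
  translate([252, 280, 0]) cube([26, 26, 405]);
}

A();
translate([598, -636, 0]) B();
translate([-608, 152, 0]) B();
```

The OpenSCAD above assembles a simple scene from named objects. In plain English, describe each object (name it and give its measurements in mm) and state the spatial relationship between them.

A is a rectangular dining table. The top is 1474×610×26 mm with its upper surface at z = 764 mm. It stands on four 42×42 mm square legs, each inset 11 mm from the nearest pair of top edges, running from the floor to the underside of the top.

B is a simple wooden stool: a rectangular seat 278 mm (x) by 306 mm (y), 33 mm thick, top face at z = 438 mm, on four square legs, each 26×26 mm in cross-section. The legs rest on z = 0, each flush with a corner of the seat.

Two stools sit around the table at the −y, −x sides.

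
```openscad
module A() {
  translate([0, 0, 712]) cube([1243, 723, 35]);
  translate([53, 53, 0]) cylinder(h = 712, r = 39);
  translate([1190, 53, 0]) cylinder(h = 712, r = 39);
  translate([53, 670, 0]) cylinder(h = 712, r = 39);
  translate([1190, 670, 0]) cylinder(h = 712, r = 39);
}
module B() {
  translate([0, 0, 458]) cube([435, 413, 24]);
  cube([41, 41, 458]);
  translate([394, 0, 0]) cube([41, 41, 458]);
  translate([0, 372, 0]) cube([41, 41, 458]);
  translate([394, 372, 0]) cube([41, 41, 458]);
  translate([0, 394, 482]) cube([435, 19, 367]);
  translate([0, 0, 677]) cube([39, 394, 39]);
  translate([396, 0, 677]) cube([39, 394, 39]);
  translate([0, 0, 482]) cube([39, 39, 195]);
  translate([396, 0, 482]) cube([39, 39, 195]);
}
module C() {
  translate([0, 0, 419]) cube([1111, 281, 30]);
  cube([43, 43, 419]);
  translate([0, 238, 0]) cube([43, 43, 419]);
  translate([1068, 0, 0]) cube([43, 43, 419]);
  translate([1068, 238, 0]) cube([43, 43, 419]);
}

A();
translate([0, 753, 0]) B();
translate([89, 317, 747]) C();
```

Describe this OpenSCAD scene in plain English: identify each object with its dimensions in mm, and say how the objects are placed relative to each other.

A is a table: top 1243 mm (x) × 723 mm (y), 35 mm thick, upper face at z = 747 mm, on four round legs of 78 mm diameter, each leg's bounding box inset 14 mm from the nearest pair of top edges, running from z = 0 to the bottom of the top.

B is a chair: 435×413 mm seat, 24 mm thick, top at z = 482 mm, on four 41 mm square corner legs flush with the seat edges. A 19 mm thick backrest slab spans the full seat width, extending 367 mm above the seat top, its back face flush with the seat's +y edge. Two armrests of 39×39 mm section run along each side from the seat's front edge to the front of the backrest, top faces 234 mm above the seat top and outer faces flush with the seat's x-edges; a 39×39 mm post under the front of each armrest stands on the seat at the front corner.

C is a bench: a 1111×281 mm seat slab, 30 mm thick, top at z = 449 mm, on four 43×43 mm square legs flush with the seat corners and standing on z = 0.

The chair is on the floor beside the table on its +y side. The bench is on top of the table.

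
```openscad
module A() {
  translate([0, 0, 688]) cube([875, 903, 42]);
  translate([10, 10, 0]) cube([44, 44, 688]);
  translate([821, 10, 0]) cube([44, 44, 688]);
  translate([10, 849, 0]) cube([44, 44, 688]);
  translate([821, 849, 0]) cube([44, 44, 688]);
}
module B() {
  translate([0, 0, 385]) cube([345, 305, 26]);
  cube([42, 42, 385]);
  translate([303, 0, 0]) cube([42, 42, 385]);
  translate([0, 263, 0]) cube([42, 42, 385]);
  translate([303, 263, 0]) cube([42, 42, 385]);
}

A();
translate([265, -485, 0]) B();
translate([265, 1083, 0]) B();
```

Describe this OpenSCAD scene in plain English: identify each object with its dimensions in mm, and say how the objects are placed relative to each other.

A is a rectangular dining table. The top is 875×903×42 mm with its upper surface at z = 730 mm. It stands on four 44×44 mm square legs, each inset 10 mm from the nearest pair of top edges, running from the floor to the underside of the top.

B is a simple wooden stool: a rectangular seat 345 mm (x) by 305 mm (y), 26 mm thick, top face at z = 411 mm, on four square legs, each 42×42 mm in cross-section. The legs rest on z = 0, each flush with a corner of the seat.

Two stools sit around the table at the −y, +y sides.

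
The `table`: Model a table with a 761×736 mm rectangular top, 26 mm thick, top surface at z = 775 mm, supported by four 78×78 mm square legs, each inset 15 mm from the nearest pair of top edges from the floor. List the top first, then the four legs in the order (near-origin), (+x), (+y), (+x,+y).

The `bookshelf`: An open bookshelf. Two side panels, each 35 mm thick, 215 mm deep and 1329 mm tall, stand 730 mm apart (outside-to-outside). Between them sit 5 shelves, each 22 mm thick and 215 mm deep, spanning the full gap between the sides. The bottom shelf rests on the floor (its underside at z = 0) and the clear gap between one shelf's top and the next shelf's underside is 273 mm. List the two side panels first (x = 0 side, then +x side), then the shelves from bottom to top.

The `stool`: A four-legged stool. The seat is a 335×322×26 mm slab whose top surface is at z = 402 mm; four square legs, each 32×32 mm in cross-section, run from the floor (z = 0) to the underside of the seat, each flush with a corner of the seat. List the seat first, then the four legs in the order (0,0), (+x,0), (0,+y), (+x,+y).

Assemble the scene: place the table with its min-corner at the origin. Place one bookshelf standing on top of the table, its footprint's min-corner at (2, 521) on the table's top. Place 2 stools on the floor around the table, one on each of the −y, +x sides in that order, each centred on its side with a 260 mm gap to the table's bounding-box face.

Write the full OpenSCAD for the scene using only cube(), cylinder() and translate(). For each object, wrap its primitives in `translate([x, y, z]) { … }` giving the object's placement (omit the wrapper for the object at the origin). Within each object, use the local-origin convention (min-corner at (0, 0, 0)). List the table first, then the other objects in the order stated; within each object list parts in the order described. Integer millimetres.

translate([0, 0, 749]) cube([761, 736, 26]);
translate([15, 15, 0]) cube([78, 78, 749]);
translate([668, 15, 0]) cube([78, 78, 749]);
translate([15, 643, 0]) cube([78, 78, 749]);
translate([668, 643, 0]) cube([78, 78, 749]);
translate([2, 521, 775]) {
  cube([35, 215, 1329]);
  translate([695, 0, 0]) cube([35, 215, 1329]);
  translate([35, 0, 0]) cube([660, 215, 22]);
  translate([35, 0, 295]) cube([660, 215, 22]);
  translate([35, 0, 590]) cube([660, 215, 22]);
  translate([35, 0, 885]) cube([660, 215, 22]);
  translate([35, 0, 1180]) cube([660, 215, 22]);
}
translate([213, -582, 0]) {
  translate([0, 0, 376]) cube([335, 322, 26]);
  cube([32, 32, 376]);
  translate([303, 0, 0]) cube([32, 32, 376]);
  translate([0, 290, 0]) cube([32, 32, 376]);
  translate([303, 290, 0]) cube([32, 32, 376]);
}
translate([1021, 207, 0]) {
  translate([0, 0, 376]) cube([335, 322, 26]);
  cube([32, 32, 376]);
  translate([303, 0, 0]) cube([32, 32, 376]);
  translate([0, 290, 0]) cube([32, 32, 376]);
  translate([303, 290, 0]) cube([32, 32, 376]);
}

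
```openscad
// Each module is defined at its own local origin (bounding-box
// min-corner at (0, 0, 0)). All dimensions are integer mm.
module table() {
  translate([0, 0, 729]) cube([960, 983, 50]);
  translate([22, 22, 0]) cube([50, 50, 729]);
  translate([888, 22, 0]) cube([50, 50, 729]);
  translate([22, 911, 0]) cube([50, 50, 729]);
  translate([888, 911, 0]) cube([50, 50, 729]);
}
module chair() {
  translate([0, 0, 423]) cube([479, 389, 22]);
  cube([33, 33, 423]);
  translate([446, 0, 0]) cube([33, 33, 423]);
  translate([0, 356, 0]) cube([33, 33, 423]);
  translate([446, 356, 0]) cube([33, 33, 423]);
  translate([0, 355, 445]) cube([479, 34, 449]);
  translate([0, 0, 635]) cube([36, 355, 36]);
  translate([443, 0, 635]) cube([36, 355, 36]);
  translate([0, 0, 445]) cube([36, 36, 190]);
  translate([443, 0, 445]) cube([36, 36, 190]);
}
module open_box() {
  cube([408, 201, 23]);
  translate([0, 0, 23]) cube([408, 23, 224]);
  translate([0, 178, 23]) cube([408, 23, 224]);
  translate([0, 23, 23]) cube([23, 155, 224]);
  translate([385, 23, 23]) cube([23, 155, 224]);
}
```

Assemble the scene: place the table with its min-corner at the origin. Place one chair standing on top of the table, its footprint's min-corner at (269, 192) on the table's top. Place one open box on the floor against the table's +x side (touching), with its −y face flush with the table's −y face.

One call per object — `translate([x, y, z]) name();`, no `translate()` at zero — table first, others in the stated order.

table();
translate([269, 192, 779]) chair();
translate([960, 0, 0]) open_box();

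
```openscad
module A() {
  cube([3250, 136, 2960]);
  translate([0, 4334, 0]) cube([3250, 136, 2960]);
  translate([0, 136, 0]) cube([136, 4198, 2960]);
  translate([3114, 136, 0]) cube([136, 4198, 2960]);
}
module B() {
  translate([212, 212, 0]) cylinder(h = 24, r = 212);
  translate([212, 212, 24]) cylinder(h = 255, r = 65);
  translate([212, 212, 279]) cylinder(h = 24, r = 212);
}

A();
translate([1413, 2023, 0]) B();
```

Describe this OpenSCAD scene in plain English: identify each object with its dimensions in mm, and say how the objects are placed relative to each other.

A is the wall frame of a small rectangular building: four walls, each 2960 mm tall and 136 mm thick, enclosing a footprint 3250 mm (x) by 4470 mm (y) outside-to-outside, with no floor or roof. The front and back walls (the −y and +y sides) span the full width; the two side walls fit between them.

B is a spool: two coaxial disc flanges of radius 212 mm and thickness 24 mm, joined by a core cylinder of radius 65 mm and height 255 mm. The lower flange rests on z = 0 and the three cylinders share a vertical axis.

The spool sits inside the house frame, centred.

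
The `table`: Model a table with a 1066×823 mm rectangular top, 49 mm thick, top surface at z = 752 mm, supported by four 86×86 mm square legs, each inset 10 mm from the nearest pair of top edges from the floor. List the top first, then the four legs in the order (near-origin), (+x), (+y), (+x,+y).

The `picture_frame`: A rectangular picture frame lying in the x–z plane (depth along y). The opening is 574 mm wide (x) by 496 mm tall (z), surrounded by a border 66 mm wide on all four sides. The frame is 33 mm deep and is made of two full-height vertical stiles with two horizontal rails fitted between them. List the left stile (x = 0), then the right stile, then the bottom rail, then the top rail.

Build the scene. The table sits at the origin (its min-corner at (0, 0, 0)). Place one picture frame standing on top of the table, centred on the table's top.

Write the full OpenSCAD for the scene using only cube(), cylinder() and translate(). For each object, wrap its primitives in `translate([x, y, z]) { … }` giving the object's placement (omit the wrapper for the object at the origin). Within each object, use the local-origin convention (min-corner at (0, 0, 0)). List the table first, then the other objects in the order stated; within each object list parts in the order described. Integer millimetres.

translate([0, 0, 703]) cube([1066, 823, 49]);
translate([10, 10, 0]) cube([86, 86, 703]);
translate([970, 10, 0]) cube([86, 86, 703]);
translate([10, 727, 0]) cube([86, 86, 703]);
translate([970, 727, 0]) cube([86, 86, 703]);
translate([180, 395, 752]) {
  cube([66, 33, 628]);
  translate([640, 0, 0]) cube([66, 33, 628]);
  translate([66, 0, 0]) cube([574, 33, 66]);
  translate([66, 0, 562]) cube([574, 33, 66]);
}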